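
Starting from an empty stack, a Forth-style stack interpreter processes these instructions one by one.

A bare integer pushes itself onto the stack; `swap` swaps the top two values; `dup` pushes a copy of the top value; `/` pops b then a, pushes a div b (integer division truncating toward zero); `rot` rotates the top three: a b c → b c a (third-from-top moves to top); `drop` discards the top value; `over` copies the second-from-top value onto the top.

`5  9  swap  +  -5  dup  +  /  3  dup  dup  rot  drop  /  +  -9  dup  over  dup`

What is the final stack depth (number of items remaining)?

5     5
9     5 9
swap  9 5
+     14
-5    14 -5
dup   14 -5 -5
+     14 -10
/     -1
3     -1 3
dup   -1 3 3
dup   -1 3 3 3
rot   -1 3 3 3
drop  -1 3 3
/     -1 1
+     0
-9    0 -9
dup   0 -9 -9
over  0 -9 -9 -9
dup   0 -9 -9 -9 -9

5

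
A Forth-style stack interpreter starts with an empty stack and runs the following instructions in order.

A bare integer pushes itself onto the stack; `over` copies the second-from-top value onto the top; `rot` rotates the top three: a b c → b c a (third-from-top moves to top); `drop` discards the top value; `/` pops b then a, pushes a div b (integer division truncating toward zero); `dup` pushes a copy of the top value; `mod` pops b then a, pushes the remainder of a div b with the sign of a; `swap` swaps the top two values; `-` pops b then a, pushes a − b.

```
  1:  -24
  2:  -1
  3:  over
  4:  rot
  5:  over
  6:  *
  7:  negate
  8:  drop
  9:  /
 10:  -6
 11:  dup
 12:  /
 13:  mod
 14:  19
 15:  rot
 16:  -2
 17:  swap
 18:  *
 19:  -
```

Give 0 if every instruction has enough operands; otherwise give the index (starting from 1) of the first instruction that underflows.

15

-24    : -24
-1     : -24 -1
over   : -24 -1 -24
rot    : -1 -24 -24
over   : -1 -24 -24 -24
*      : -1 -24 576
negate : -1 -24 -576
drop   : -1 -24
/      : 0
-6     : 0 -6
dup    : 0 -6 -6
/      : 0 1
mod    : 0
19     : 0 19
rot  — needs 3 operands, stack has 2 → underflow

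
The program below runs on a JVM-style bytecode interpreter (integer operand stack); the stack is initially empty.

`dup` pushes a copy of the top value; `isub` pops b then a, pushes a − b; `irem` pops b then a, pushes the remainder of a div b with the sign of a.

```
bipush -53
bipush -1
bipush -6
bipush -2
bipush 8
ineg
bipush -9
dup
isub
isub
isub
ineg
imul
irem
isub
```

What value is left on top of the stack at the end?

bipush -53  -53
bipush -1   -53 -1
bipush -6   -53 -1 -6
bipush -2   -53 -1 -6 -2
bipush 8    -53 -1 -6 -2 8
ineg        -53 -1 -6 -2 -8
bipush -9   -53 -1 -6 -2 -8 -9
dup         -53 -1 -6 -2 -8 -9 -9
isub        -53 -1 -6 -2 -8 0
isub        -53 -1 -6 -2 -8
isub        -53 -1 -6 6
ineg        -53 -1 -6 -6
imul        -53 -1 36
irem        -53 -1
isub        -52

-52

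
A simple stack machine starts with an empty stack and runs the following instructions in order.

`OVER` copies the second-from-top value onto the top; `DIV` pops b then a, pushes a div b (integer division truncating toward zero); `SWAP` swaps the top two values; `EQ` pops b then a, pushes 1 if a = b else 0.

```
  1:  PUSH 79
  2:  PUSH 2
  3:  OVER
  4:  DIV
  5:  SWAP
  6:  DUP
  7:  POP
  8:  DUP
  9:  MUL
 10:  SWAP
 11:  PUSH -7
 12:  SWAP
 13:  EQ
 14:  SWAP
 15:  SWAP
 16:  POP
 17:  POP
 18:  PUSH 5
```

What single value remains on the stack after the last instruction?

5

PUSH 79 : [79]
PUSH 2  : [79, 2]
OVER    : [79, 2, 79]
DIV     : [79, 0]
SWAP    : [0, 79]
DUP     : [0, 79, 79]
POP     : [0, 79]
DUP     : [0, 79, 79]
MUL     : [0, 6241]
SWAP    : [6241, 0]
PUSH -7 : [6241, 0, -7]
SWAP    : [6241, -7, 0]
EQ      : [6241, 0]
SWAP    : [0, 6241]
SWAP    : [6241, 0]
POP     : [6241]
POP     : []
PUSH 5  : [5]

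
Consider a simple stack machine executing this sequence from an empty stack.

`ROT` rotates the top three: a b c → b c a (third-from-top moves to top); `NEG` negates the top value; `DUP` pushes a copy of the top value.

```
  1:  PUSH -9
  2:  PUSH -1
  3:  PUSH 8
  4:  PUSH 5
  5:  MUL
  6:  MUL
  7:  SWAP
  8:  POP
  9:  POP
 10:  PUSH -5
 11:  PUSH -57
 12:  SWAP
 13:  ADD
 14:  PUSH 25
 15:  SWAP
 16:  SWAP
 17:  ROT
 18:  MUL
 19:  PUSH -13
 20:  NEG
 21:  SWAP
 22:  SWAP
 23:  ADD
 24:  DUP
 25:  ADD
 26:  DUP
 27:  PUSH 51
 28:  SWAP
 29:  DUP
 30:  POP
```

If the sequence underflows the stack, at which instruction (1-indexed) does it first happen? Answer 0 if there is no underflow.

PUSH -9  -> [-9]
PUSH -1  -> [-9, -1]
PUSH 8   -> [-9, -1, 8]
PUSH 5   -> [-9, -1, 8, 5]
MUL      -> [-9, -1, 40]
MUL      -> [-9, -40]
SWAP     -> [-40, -9]
POP      -> [-40]
POP      -> []
PUSH -5  -> [-5]
PUSH -57 -> [-5, -57]
SWAP     -> [-57, -5]
ADD      -> [-62]
PUSH 25  -> [-62, 25]
SWAP     -> [25, -62]
SWAP     -> [-62, 25]
ROT  — needs 3 operands, stack has 2 → underflow

17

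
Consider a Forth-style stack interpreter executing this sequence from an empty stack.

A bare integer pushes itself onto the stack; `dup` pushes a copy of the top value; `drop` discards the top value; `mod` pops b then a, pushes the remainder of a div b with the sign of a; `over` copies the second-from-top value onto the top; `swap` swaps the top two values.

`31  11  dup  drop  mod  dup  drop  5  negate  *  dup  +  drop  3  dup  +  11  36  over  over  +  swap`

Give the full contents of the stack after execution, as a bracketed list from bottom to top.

[6, 11, 47, 36]

31     : 31
11     : 31 11
dup    : 31 11 11
drop   : 31 11
mod    : 9
dup    : 9 9
drop   : 9
5      : 9 5
negate : 9 -5
*      : -45
dup    : -45 -45
+      : -90
drop   : (empty)
3      : 3
dup    : 3 3
+      : 6
11     : 6 11
36     : 6 11 36
over   : 6 11 36 11
over   : 6 11 36 11 36
+      : 6 11 36 47
swap   : 6 11 47 36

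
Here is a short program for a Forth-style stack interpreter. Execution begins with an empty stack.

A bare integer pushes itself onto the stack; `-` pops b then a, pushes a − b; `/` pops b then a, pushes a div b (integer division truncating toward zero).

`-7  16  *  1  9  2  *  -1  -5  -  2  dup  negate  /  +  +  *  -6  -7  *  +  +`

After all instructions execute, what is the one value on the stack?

-49

-7      -7
16      -7 16
*       -112
1       -112 1
9       -112 1 9
2       -112 1 9 2
*       -112 1 18
-1      -112 1 18 -1
-5      -112 1 18 -1 -5
-       -112 1 18 4
2       -112 1 18 4 2
dup     -112 1 18 4 2 2
negate  -112 1 18 4 2 -2
/       -112 1 18 4 -1
+       -112 1 18 3
+       -112 1 21
*       -112 21
-6      -112 21 -6
-7      -112 21 -6 -7
*       -112 21 42
+       -112 63
+       -49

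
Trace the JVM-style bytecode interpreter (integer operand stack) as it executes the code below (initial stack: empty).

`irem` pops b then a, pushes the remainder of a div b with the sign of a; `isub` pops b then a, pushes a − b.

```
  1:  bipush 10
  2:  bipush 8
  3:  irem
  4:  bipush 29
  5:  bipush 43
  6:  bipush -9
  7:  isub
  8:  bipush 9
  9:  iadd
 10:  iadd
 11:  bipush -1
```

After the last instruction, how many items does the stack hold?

3

bipush 10 : [10]
bipush 8  : [10, 8]
irem      : [2]
bipush 29 : [2, 29]
bipush 43 : [2, 29, 43]
bipush -9 : [2, 29, 43, -9]
isub      : [2, 29, 52]
bipush 9  : [2, 29, 52, 9]
iadd      : [2, 29, 61]
iadd      : [2, 90]
bipush -1 : [2, 90, -1]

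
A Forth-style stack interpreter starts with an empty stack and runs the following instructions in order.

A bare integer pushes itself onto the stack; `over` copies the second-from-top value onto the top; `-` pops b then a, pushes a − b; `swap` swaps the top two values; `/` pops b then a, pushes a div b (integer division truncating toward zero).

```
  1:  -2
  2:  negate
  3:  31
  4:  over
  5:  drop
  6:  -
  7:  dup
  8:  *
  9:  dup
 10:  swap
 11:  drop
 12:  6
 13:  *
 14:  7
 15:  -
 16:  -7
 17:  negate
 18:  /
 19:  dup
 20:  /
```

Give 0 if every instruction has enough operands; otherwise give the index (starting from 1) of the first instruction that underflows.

0

-2     : [-2]
negate : [2]
31     : [2, 31]
over   : [2, 31, 2]
drop   : [2, 31]
-      : [-29]
dup    : [-29, -29]
*      : [841]
dup    : [841, 841]
swap   : [841, 841]
drop   : [841]
6      : [841, 6]
*      : [5046]
7      : [5046, 7]
-      : [5039]
-7     : [5039, -7]
negate : [5039, 7]
/      : [719]
dup    : [719, 719]
/      : [1]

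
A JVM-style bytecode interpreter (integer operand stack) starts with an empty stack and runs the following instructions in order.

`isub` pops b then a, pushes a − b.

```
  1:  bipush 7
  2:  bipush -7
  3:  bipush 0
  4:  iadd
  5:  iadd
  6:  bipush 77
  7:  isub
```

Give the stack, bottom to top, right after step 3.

bipush 7   7
bipush -7  7 -7
bipush 0   7 -7 0

[7, -7, 0]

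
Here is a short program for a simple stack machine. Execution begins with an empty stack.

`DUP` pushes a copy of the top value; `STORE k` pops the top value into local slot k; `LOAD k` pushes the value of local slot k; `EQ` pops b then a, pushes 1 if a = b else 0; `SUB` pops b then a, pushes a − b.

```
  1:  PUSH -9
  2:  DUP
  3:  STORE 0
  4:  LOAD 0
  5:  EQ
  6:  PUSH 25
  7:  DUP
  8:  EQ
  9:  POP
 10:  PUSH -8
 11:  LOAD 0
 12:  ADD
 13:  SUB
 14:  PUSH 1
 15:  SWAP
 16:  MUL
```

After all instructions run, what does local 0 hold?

-9

PUSH -9 -> [-9]
DUP     -> [-9, -9]
STORE 0 -> [-9]
LOAD 0  -> [-9, -9]
EQ      -> [1]
PUSH 25 -> [1, 25]
DUP     -> [1, 25, 25]
EQ      -> [1, 1]
POP     -> [1]
PUSH -8 -> [1, -8]
LOAD 0  -> [1, -8, -9]
ADD     -> [1, -17]
SUB     -> [18]
PUSH 1  -> [18, 1]
SWAP    -> [1, 18]
MUL     -> [18]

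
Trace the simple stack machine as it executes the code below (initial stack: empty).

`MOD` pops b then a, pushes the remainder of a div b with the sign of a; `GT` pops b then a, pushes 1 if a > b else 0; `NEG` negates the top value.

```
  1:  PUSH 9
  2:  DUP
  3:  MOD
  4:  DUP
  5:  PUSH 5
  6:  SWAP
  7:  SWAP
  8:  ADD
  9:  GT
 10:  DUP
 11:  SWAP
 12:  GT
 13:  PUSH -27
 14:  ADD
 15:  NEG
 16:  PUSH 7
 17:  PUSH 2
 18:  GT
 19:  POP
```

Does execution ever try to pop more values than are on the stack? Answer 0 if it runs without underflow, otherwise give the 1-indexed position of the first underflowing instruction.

0

PUSH 9   : [9]
DUP      : [9, 9]
MOD      : [0]
DUP      : [0, 0]
PUSH 5   : [0, 0, 5]
SWAP     : [0, 5, 0]
SWAP     : [0, 0, 5]
ADD      : [0, 5]
GT       : [0]
DUP      : [0, 0]
SWAP     : [0, 0]
GT       : [0]
PUSH -27 : [0, -27]
ADD      : [-27]
NEG      : [27]
PUSH 7   : [27, 7]
PUSH 2   : [27, 7, 2]
GT       : [27, 1]
POP      : [27]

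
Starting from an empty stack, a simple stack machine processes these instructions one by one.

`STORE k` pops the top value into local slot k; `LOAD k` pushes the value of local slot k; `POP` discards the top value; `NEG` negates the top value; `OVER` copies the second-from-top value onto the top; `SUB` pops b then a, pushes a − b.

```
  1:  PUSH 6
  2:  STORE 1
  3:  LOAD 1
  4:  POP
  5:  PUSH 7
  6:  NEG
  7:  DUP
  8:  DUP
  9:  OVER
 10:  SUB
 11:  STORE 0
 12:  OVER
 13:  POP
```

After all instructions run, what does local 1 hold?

6

PUSH 6   6
STORE 1  (empty)
LOAD 1   6
POP      (empty)
PUSH 7   7
NEG      -7
DUP      -7 -7
DUP      -7 -7 -7
OVER     -7 -7 -7 -7
SUB      -7 -7 0
STORE 0  -7 -7
OVER     -7 -7 -7
POP      -7 -7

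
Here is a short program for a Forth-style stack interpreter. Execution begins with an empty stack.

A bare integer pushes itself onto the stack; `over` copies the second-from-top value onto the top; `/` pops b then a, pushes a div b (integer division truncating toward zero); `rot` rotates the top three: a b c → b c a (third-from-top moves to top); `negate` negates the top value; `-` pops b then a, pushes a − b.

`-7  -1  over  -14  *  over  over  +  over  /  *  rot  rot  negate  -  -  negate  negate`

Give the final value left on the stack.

8

-7     : [-7]
-1     : [-7, -1]
over   : [-7, -1, -7]
-14    : [-7, -1, -7, -14]
*      : [-7, -1, 98]
over   : [-7, -1, 98, -1]
over   : [-7, -1, 98, -1, 98]
+      : [-7, -1, 98, 97]
over   : [-7, -1, 98, 97, 98]
/      : [-7, -1, 98, 0]
*      : [-7, -1, 0]
rot    : [-1, 0, -7]
rot    : [0, -7, -1]
negate : [0, -7, 1]
-      : [0, -8]
-      : [8]
negate : [-8]
negate : [8]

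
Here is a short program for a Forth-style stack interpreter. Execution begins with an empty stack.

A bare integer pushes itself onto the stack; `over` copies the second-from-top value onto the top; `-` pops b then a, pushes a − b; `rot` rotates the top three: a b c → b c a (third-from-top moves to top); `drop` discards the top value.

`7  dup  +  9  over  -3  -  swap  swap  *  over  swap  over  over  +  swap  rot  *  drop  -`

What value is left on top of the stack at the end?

-153

7     [7]
dup   [7, 7]
+     [14]
9     [14, 9]
over  [14, 9, 14]
-3    [14, 9, 14, -3]
-     [14, 9, 17]
swap  [14, 17, 9]
swap  [14, 9, 17]
*     [14, 153]
over  [14, 153, 14]
swap  [14, 14, 153]
over  [14, 14, 153, 14]
over  [14, 14, 153, 14, 153]
+     [14, 14, 153, 167]
swap  [14, 14, 167, 153]
rot   [14, 167, 153, 14]
*     [14, 167, 2142]
drop  [14, 167]
-     [-153]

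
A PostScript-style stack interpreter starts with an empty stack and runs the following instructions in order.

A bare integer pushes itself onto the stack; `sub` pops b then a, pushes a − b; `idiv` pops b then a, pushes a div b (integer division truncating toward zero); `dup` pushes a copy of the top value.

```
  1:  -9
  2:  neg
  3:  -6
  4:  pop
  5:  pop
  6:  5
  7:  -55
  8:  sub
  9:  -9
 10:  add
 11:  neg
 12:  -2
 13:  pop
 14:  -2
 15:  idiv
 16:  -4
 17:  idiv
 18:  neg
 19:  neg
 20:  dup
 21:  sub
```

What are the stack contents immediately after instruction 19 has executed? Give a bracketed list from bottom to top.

-9   → -9
neg  → 9
-6   → 9 -6
pop  → 9
pop  → (empty)
5    → 5
-55  → 5 -55
sub  → 60
-9   → 60 -9
add  → 51
neg  → -51
-2   → -51 -2
pop  → -51
-2   → -51 -2
idiv → 25
-4   → 25 -4
idiv → -6
neg  → 6
neg  → -6

[-6]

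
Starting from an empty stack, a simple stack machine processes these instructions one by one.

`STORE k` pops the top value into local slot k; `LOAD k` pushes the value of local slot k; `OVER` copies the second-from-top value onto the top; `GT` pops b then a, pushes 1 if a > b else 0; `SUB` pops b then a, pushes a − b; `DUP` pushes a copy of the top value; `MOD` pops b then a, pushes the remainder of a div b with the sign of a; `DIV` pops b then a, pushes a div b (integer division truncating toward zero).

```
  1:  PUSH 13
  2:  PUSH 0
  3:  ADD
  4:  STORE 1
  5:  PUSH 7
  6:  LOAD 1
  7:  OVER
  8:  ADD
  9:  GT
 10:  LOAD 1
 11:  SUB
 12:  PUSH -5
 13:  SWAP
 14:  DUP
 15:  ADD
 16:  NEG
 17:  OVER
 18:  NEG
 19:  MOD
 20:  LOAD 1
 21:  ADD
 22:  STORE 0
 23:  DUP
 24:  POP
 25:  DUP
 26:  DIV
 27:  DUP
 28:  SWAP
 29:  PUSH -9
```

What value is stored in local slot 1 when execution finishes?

PUSH 13  [13]
PUSH 0   [13, 0]
ADD      [13]
STORE 1  []
PUSH 7   [7]
LOAD 1   [7, 13]
OVER     [7, 13, 7]
ADD      [7, 20]
GT       [0]
LOAD 1   [0, 13]
SUB      [-13]
PUSH -5  [-13, -5]
SWAP     [-5, -13]
DUP      [-5, -13, -13]
ADD      [-5, -26]
NEG      [-5, 26]
OVER     [-5, 26, -5]
NEG      [-5, 26, 5]
MOD      [-5, 1]
LOAD 1   [-5, 1, 13]
ADD      [-5, 14]
STORE 0  [-5]
DUP      [-5, -5]
POP      [-5]
DUP      [-5, -5]
DIV      [1]
DUP      [1, 1]
SWAP     [1, 1]
PUSH -9  [1, 1, -9]

13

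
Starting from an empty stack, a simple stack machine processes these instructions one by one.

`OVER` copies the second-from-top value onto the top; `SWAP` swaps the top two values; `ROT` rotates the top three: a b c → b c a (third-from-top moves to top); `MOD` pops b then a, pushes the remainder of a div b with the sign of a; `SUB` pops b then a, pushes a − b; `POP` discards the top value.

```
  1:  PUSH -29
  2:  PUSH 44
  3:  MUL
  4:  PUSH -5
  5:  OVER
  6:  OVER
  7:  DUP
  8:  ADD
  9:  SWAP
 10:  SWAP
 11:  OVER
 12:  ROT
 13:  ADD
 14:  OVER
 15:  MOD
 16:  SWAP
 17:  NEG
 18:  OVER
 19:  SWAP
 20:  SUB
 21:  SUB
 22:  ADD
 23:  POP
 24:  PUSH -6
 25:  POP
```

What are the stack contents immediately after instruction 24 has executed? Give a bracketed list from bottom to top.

PUSH -29  [-29]
PUSH 44   [-29, 44]
MUL       [-1276]
PUSH -5   [-1276, -5]
OVER      [-1276, -5, -1276]
OVER      [-1276, -5, -1276, -5]
DUP       [-1276, -5, -1276, -5, -5]
ADD       [-1276, -5, -1276, -10]
SWAP      [-1276, -5, -10, -1276]
SWAP      [-1276, -5, -1276, -10]
OVER      [-1276, -5, -1276, -10, -1276]
ROT       [-1276, -5, -10, -1276, -1276]
ADD       [-1276, -5, -10, -2552]
OVER      [-1276, -5, -10, -2552, -10]
MOD       [-1276, -5, -10, -2]
SWAP      [-1276, -5, -2, -10]
NEG       [-1276, -5, -2, 10]
OVER      [-1276, -5, -2, 10, -2]
SWAP      [-1276, -5, -2, -2, 10]
SUB       [-1276, -5, -2, -12]
SUB       [-1276, -5, 10]
ADD       [-1276, 5]
POP       [-1276]
PUSH -6   [-1276, -6]

[-1276, -6]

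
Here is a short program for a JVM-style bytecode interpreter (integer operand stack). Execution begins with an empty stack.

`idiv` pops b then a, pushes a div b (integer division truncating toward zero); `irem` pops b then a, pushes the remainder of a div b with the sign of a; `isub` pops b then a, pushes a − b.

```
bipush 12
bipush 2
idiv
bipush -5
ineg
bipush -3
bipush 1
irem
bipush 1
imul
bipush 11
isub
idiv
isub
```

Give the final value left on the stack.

bipush 12  12
bipush 2   12 2
idiv       6
bipush -5  6 -5
ineg       6 5
bipush -3  6 5 -3
bipush 1   6 5 -3 1
irem       6 5 0
bipush 1   6 5 0 1
imul       6 5 0
bipush 11  6 5 0 11
isub       6 5 -11
idiv       6 0
isub       6

6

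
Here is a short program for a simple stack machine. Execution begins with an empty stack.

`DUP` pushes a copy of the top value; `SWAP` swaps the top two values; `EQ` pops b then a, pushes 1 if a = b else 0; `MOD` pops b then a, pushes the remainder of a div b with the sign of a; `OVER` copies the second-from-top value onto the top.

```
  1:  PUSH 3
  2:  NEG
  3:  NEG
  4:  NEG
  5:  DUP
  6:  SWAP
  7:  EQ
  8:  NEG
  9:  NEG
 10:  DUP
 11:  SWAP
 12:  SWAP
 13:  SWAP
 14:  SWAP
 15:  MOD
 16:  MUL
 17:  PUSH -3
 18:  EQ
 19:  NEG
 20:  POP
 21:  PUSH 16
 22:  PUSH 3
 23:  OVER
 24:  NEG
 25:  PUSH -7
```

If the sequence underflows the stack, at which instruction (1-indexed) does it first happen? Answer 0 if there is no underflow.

PUSH 3 : 3
NEG    : -3
NEG    : 3
NEG    : -3
DUP    : -3 -3
SWAP   : -3 -3
EQ     : 1
NEG    : -1
NEG    : 1
DUP    : 1 1
SWAP   : 1 1
SWAP   : 1 1
SWAP   : 1 1
SWAP   : 1 1
MOD    : 0
MUL  — needs 2 operands, stack has 1 → underflow

16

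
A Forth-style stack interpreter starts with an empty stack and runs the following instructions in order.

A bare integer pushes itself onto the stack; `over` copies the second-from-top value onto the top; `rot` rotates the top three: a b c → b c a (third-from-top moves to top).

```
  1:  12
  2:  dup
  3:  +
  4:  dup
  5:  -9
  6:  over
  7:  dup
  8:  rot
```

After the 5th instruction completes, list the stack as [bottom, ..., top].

[24, 24, -9]

12   [12]
dup  [12, 12]
+    [24]
dup  [24, 24]
-9   [24, 24, -9]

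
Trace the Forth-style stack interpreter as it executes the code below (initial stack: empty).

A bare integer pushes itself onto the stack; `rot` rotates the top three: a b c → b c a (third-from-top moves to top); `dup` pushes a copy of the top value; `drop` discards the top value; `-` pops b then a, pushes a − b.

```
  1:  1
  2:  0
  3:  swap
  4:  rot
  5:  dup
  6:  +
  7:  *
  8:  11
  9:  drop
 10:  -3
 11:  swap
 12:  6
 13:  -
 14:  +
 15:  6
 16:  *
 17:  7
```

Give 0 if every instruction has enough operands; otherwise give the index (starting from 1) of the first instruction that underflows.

1    : 1
0    : 1 0
swap : 0 1
rot  — needs 3 operands, stack has 2 → underflow

4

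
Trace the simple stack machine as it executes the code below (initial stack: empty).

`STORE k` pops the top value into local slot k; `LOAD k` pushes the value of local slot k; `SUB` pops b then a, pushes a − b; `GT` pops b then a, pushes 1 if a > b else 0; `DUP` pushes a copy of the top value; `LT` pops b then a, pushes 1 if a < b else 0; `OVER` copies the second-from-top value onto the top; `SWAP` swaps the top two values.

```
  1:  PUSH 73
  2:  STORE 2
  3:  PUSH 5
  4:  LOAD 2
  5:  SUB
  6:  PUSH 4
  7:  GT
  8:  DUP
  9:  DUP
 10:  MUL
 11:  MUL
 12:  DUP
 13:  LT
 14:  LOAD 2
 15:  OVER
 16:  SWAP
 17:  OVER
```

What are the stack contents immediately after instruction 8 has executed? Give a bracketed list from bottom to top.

[0, 0]

PUSH 73 -> 73
STORE 2 -> (empty)
PUSH 5  -> 5
LOAD 2  -> 5 73
SUB     -> -68
PUSH 4  -> -68 4
GT      -> 0
DUP     -> 0 0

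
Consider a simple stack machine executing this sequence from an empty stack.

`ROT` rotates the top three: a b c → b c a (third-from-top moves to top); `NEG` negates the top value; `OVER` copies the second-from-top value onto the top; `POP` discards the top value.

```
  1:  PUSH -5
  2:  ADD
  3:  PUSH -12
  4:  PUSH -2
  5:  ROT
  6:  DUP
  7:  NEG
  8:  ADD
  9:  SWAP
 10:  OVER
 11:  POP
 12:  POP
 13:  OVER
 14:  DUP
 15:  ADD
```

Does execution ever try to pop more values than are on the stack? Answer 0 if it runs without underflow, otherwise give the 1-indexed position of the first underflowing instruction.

2

PUSH -5  [-5]
ADD  — needs 2 operands, stack has 1 → underflow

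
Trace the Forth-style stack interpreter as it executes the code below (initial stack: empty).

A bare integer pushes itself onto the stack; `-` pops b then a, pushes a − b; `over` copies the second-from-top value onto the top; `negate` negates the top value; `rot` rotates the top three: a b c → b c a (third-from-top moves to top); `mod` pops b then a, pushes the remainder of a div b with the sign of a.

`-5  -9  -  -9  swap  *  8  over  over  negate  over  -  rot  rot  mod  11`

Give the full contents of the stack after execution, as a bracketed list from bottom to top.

[-36, 28, 8, 11]

-5     → -5
-9     → -5 -9
-      → 4
-9     → 4 -9
swap   → -9 4
*      → -36
8      → -36 8
over   → -36 8 -36
over   → -36 8 -36 8
negate → -36 8 -36 -8
over   → -36 8 -36 -8 -36
-      → -36 8 -36 28
rot    → -36 -36 28 8
rot    → -36 28 8 -36
mod    → -36 28 8
11     → -36 28 8 11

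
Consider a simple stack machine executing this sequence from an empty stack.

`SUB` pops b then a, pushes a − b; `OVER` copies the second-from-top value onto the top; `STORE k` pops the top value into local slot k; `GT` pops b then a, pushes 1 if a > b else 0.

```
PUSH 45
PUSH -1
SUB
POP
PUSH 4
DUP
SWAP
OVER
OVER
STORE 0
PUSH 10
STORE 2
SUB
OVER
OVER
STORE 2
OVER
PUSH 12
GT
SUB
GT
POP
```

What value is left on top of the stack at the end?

PUSH 45  [45]
PUSH -1  [45, -1]
SUB      [46]
POP      []
PUSH 4   [4]
DUP      [4, 4]
SWAP     [4, 4]
OVER     [4, 4, 4]
OVER     [4, 4, 4, 4]
STORE 0  [4, 4, 4]
PUSH 10  [4, 4, 4, 10]
STORE 2  [4, 4, 4]
SUB      [4, 0]
OVER     [4, 0, 4]
OVER     [4, 0, 4, 0]
STORE 2  [4, 0, 4]
OVER     [4, 0, 4, 0]
PUSH 12  [4, 0, 4, 0, 12]
GT       [4, 0, 4, 0]
SUB      [4, 0, 4]
GT       [4, 0]
POP      [4]

4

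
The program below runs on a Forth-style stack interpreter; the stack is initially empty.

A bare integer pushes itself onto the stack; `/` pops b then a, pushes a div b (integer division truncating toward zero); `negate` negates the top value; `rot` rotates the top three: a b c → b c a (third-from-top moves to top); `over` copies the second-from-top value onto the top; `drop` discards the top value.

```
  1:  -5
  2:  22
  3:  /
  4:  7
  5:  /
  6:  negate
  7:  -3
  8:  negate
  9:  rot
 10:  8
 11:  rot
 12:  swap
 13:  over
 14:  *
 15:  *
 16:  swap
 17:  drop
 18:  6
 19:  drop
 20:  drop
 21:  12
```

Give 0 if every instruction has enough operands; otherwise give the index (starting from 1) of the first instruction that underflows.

9

-5     : -5
22     : -5 22
/      : 0
7      : 0 7
/      : 0
negate : 0
-3     : 0 -3
negate : 0 3
rot  — needs 3 operands, stack has 2 → underflow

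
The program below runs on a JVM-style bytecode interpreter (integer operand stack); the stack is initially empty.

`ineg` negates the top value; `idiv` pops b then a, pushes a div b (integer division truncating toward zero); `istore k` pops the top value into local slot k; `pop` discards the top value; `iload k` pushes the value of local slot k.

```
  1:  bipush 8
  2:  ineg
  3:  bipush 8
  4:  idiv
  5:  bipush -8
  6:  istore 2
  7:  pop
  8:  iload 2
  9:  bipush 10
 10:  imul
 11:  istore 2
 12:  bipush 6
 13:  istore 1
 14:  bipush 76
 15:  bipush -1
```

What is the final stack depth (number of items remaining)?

bipush 8  -> [8]
ineg      -> [-8]
bipush 8  -> [-8, 8]
idiv      -> [-1]
bipush -8 -> [-1, -8]
istore 2  -> [-1]
pop       -> []
iload 2   -> [-8]
bipush 10 -> [-8, 10]
imul      -> [-80]
istore 2  -> []
bipush 6  -> [6]
istore 1  -> []
bipush 76 -> [76]
bipush -1 -> [76, -1]

2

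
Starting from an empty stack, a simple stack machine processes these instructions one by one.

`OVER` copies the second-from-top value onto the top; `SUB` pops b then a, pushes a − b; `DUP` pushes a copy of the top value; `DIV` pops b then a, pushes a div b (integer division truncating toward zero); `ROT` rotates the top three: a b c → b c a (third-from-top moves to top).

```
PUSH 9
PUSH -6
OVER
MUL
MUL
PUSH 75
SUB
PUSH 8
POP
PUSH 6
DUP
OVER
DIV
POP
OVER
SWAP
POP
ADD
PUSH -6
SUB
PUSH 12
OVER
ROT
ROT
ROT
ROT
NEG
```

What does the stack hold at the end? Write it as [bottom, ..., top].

[12, -1116, 1116]

PUSH 9  : 9
PUSH -6 : 9 -6
OVER    : 9 -6 9
MUL     : 9 -54
MUL     : -486
PUSH 75 : -486 75
SUB     : -561
PUSH 8  : -561 8
POP     : -561
PUSH 6  : -561 6
DUP     : -561 6 6
OVER    : -561 6 6 6
DIV     : -561 6 1
POP     : -561 6
OVER    : -561 6 -561
SWAP    : -561 -561 6
POP     : -561 -561
ADD     : -1122
PUSH -6 : -1122 -6
SUB     : -1116
PUSH 12 : -1116 12
OVER    : -1116 12 -1116
ROT     : 12 -1116 -1116
ROT     : -1116 -1116 12
ROT     : -1116 12 -1116
ROT     : 12 -1116 -1116
NEG     : 12 -1116 1116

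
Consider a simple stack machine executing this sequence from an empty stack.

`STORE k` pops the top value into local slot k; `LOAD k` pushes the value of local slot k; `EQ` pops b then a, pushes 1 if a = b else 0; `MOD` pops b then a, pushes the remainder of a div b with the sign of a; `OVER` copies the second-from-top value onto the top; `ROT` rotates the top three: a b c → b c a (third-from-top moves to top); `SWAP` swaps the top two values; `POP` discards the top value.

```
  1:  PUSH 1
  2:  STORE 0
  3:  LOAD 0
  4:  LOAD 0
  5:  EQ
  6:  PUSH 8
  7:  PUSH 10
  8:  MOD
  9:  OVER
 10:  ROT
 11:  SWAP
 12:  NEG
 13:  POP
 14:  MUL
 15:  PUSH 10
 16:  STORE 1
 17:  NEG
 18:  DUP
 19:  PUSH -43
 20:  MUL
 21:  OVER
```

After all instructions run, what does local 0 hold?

1

PUSH 1   -> 1
STORE 0  -> (empty)
LOAD 0   -> 1
LOAD 0   -> 1 1
EQ       -> 1
PUSH 8   -> 1 8
PUSH 10  -> 1 8 10
MOD      -> 1 8
OVER     -> 1 8 1
ROT      -> 8 1 1
SWAP     -> 8 1 1
NEG      -> 8 1 -1
POP      -> 8 1
MUL      -> 8
PUSH 10  -> 8 10
STORE 1  -> 8
NEG      -> -8
DUP      -> -8 -8
PUSH -43 -> -8 -8 -43
MUL      -> -8 344
OVER     -> -8 344 -8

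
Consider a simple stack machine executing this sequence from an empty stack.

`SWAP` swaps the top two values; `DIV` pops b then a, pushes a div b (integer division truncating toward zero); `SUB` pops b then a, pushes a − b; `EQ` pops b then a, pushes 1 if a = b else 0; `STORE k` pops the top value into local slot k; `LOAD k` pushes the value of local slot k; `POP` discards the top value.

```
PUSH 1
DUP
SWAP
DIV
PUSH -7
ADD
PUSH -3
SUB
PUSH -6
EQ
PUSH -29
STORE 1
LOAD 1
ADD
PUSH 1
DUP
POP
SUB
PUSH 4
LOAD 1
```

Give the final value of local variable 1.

-29

PUSH 1   : 1
DUP      : 1 1
SWAP     : 1 1
DIV      : 1
PUSH -7  : 1 -7
ADD      : -6
PUSH -3  : -6 -3
SUB      : -3
PUSH -6  : -3 -6
EQ       : 0
PUSH -29 : 0 -29
STORE 1  : 0
LOAD 1   : 0 -29
ADD      : -29
PUSH 1   : -29 1
DUP      : -29 1 1
POP      : -29 1
SUB      : -30
PUSH 4   : -30 4
LOAD 1   : -30 4 -29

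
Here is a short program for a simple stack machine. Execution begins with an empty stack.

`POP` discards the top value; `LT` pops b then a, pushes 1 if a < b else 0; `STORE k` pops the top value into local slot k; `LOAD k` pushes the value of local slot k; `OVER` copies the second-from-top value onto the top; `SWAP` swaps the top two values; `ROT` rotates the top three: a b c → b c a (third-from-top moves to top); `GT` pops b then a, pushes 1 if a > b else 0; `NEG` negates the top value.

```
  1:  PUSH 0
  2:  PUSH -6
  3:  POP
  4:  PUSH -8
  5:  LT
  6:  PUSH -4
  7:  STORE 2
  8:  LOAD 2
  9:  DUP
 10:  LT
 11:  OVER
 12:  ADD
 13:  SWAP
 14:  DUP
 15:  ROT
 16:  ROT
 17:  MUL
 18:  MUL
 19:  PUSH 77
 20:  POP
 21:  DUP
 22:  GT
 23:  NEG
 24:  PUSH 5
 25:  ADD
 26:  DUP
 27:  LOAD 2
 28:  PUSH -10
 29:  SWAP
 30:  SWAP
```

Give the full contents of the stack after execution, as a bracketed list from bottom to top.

PUSH 0   → [0]
PUSH -6  → [0, -6]
POP      → [0]
PUSH -8  → [0, -8]
LT       → [0]
PUSH -4  → [0, -4]
STORE 2  → [0]
LOAD 2   → [0, -4]
DUP      → [0, -4, -4]
LT       → [0, 0]
OVER     → [0, 0, 0]
ADD      → [0, 0]
SWAP     → [0, 0]
DUP      → [0, 0, 0]
ROT      → [0, 0, 0]
ROT      → [0, 0, 0]
MUL      → [0, 0]
MUL      → [0]
PUSH 77  → [0, 77]
POP      → [0]
DUP      → [0, 0]
GT       → [0]
NEG      → [0]
PUSH 5   → [0, 5]
ADD      → [5]
DUP      → [5, 5]
LOAD 2   → [5, 5, -4]
PUSH -10 → [5, 5, -4, -10]
SWAP     → [5, 5, -10, -4]
SWAP     → [5, 5, -4, -10]

[5, 5, -4, -10]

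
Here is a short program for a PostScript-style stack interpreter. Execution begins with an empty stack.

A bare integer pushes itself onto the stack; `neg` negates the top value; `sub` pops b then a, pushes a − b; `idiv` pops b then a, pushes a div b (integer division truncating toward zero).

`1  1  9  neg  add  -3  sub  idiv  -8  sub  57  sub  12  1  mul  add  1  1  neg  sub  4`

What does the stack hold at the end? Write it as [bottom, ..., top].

1    -> [1]
1    -> [1, 1]
9    -> [1, 1, 9]
neg  -> [1, 1, -9]
add  -> [1, -8]
-3   -> [1, -8, -3]
sub  -> [1, -5]
idiv -> [0]
-8   -> [0, -8]
sub  -> [8]
57   -> [8, 57]
sub  -> [-49]
12   -> [-49, 12]
1    -> [-49, 12, 1]
mul  -> [-49, 12]
add  -> [-37]
1    -> [-37, 1]
1    -> [-37, 1, 1]
neg  -> [-37, 1, -1]
sub  -> [-37, 2]
4    -> [-37, 2, 4]

[-37, 2, 4]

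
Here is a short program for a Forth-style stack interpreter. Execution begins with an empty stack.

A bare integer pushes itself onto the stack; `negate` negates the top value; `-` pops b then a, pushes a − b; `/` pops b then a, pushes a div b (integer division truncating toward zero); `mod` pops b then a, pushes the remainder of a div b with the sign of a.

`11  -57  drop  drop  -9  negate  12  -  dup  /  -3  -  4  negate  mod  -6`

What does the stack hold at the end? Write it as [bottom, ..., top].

11     : [11]
-57    : [11, -57]
drop   : [11]
drop   : []
-9     : [-9]
negate : [9]
12     : [9, 12]
-      : [-3]
dup    : [-3, -3]
/      : [1]
-3     : [1, -3]
-      : [4]
4      : [4, 4]
negate : [4, -4]
mod    : [0]
-6     : [0, -6]

[0, -6]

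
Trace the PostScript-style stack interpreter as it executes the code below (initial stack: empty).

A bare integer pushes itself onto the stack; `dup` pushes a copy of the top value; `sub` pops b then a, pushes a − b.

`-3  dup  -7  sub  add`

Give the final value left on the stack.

1

-3  : [-3]
dup : [-3, -3]
-7  : [-3, -3, -7]
sub : [-3, 4]
add : [1]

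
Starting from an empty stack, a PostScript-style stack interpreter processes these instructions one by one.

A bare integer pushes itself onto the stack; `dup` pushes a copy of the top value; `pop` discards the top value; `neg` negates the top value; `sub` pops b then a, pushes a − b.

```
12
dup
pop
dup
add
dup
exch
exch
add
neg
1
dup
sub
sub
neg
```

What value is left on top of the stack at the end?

12    [12]
dup   [12, 12]
pop   [12]
dup   [12, 12]
add   [24]
dup   [24, 24]
exch  [24, 24]
exch  [24, 24]
add   [48]
neg   [-48]
1     [-48, 1]
dup   [-48, 1, 1]
sub   [-48, 0]
sub   [-48]
neg   [48]

48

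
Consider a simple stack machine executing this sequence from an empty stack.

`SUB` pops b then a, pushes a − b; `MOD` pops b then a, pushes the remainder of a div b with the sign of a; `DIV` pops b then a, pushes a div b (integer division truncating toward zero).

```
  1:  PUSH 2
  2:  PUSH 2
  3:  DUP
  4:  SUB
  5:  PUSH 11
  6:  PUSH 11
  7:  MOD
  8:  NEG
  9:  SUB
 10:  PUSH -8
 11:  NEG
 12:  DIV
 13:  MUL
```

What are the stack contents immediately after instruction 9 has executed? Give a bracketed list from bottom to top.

PUSH 2  -> [2]
PUSH 2  -> [2, 2]
DUP     -> [2, 2, 2]
SUB     -> [2, 0]
PUSH 11 -> [2, 0, 11]
PUSH 11 -> [2, 0, 11, 11]
MOD     -> [2, 0, 0]
NEG     -> [2, 0, 0]
SUB     -> [2, 0]

[2, 0]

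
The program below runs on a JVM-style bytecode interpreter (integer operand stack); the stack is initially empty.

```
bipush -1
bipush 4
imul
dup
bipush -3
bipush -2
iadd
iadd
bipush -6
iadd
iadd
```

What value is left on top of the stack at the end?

-19

bipush -1 → -1
bipush 4  → -1 4
imul      → -4
dup       → -4 -4
bipush -3 → -4 -4 -3
bipush -2 → -4 -4 -3 -2
iadd      → -4 -4 -5
iadd      → -4 -9
bipush -6 → -4 -9 -6
iadd      → -4 -15
iadd      → -19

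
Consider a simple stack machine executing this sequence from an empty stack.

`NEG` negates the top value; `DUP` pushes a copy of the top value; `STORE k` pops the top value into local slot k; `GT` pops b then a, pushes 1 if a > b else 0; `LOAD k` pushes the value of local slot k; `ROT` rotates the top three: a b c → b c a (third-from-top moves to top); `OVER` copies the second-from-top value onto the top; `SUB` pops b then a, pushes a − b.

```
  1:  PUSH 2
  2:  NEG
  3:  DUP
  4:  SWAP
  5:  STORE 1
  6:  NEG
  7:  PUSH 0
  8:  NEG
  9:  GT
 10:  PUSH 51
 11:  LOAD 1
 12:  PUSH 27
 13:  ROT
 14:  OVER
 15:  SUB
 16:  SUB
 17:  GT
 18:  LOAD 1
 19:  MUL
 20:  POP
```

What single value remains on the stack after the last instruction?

1

PUSH 2  -> 2
NEG     -> -2
DUP     -> -2 -2
SWAP    -> -2 -2
STORE 1 -> -2
NEG     -> 2
PUSH 0  -> 2 0
NEG     -> 2 0
GT      -> 1
PUSH 51 -> 1 51
LOAD 1  -> 1 51 -2
PUSH 27 -> 1 51 -2 27
ROT     -> 1 -2 27 51
OVER    -> 1 -2 27 51 27
SUB     -> 1 -2 27 24
SUB     -> 1 -2 3
GT      -> 1 0
LOAD 1  -> 1 0 -2
MUL     -> 1 0
POP     -> 1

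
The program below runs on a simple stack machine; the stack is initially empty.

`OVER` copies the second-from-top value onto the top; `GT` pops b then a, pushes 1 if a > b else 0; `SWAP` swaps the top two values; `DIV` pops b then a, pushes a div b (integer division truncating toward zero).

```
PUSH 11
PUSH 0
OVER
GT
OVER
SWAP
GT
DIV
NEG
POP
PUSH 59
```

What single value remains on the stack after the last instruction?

PUSH 11  11
PUSH 0   11 0
OVER     11 0 11
GT       11 0
OVER     11 0 11
SWAP     11 11 0
GT       11 1
DIV      11
NEG      -11
POP      (empty)
PUSH 59  59

59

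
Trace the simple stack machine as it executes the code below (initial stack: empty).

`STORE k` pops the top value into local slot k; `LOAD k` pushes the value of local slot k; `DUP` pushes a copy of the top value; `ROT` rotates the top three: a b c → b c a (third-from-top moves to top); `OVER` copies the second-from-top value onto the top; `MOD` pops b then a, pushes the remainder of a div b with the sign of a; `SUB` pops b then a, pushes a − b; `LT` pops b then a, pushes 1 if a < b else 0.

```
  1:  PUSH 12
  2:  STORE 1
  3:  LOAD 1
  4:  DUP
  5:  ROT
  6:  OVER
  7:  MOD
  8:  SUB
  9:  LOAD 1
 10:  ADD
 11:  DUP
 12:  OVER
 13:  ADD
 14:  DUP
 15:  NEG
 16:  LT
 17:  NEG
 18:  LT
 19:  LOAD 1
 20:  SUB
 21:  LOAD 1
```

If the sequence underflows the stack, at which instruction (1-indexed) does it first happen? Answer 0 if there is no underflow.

5

PUSH 12 -> [12]
STORE 1 -> []
LOAD 1  -> [12]
DUP     -> [12, 12]
ROT  — needs 3 operands, stack has 2 → underflow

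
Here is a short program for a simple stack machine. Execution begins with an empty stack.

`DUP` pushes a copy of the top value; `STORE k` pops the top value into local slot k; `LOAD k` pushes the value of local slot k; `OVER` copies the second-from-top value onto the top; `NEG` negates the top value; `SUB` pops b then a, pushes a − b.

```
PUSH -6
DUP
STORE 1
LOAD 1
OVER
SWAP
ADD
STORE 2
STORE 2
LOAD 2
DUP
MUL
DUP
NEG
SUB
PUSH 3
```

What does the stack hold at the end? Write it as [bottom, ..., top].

[72, 3]

PUSH -6 : -6
DUP     : -6 -6
STORE 1 : -6
LOAD 1  : -6 -6
OVER    : -6 -6 -6
SWAP    : -6 -6 -6
ADD     : -6 -12
STORE 2 : -6
STORE 2 : (empty)
LOAD 2  : -6
DUP     : -6 -6
MUL     : 36
DUP     : 36 36
NEG     : 36 -36
SUB     : 72
PUSH 3  : 72 3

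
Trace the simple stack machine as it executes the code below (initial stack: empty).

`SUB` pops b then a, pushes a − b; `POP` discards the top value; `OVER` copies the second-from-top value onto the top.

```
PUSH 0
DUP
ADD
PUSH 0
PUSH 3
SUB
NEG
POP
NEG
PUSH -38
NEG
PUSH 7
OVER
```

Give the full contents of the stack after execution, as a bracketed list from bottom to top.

PUSH 0   : [0]
DUP      : [0, 0]
ADD      : [0]
PUSH 0   : [0, 0]
PUSH 3   : [0, 0, 3]
SUB      : [0, -3]
NEG      : [0, 3]
POP      : [0]
NEG      : [0]
PUSH -38 : [0, -38]
NEG      : [0, 38]
PUSH 7   : [0, 38, 7]
OVER     : [0, 38, 7, 38]

[0, 38, 7, 38]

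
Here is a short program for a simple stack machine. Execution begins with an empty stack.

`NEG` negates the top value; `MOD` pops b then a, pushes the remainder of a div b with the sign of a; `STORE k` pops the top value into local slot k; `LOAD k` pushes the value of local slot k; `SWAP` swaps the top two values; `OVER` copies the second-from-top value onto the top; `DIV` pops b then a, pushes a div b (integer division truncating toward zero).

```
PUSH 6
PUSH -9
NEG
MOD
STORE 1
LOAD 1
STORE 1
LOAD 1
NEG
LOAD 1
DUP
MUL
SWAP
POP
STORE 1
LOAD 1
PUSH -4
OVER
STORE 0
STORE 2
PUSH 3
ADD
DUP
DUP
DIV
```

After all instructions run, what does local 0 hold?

36

PUSH 6   6
PUSH -9  6 -9
NEG      6 9
MOD      6
STORE 1  (empty)
LOAD 1   6
STORE 1  (empty)
LOAD 1   6
NEG      -6
LOAD 1   -6 6
DUP      -6 6 6
MUL      -6 36
SWAP     36 -6
POP      36
STORE 1  (empty)
LOAD 1   36
PUSH -4  36 -4
OVER     36 -4 36
STORE 0  36 -4
STORE 2  36
PUSH 3   36 3
ADD      39
DUP      39 39
DUP      39 39 39
DIV      39 1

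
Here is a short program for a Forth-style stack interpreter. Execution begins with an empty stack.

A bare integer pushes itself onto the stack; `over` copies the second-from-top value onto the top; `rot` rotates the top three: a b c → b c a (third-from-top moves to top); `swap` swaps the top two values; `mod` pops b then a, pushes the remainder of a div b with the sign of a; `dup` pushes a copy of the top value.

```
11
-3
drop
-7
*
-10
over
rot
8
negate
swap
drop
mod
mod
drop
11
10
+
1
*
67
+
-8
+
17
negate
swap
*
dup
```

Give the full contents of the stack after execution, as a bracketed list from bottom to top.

[-1360, -1360]

11      [11]
-3      [11, -3]
drop    [11]
-7      [11, -7]
*       [-77]
-10     [-77, -10]
over    [-77, -10, -77]
rot     [-10, -77, -77]
8       [-10, -77, -77, 8]
negate  [-10, -77, -77, -8]
swap    [-10, -77, -8, -77]
drop    [-10, -77, -8]
mod     [-10, -5]
mod     [0]
drop    []
11      [11]
10      [11, 10]
+       [21]
1       [21, 1]
*       [21]
67      [21, 67]
+       [88]
-8      [88, -8]
+       [80]
17      [80, 17]
negate  [80, -17]
swap    [-17, 80]
*       [-1360]
dup     [-1360, -1360]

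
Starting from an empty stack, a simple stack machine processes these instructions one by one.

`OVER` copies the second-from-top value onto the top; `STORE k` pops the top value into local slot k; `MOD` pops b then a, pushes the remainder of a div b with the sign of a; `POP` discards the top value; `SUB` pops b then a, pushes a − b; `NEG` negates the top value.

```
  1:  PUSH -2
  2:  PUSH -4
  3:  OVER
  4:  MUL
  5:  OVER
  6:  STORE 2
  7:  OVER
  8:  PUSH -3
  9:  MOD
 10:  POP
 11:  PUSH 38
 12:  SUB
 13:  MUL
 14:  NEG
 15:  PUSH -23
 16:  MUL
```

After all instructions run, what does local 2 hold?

-2

PUSH -2  → [-2]
PUSH -4  → [-2, -4]
OVER     → [-2, -4, -2]
MUL      → [-2, 8]
OVER     → [-2, 8, -2]
STORE 2  → [-2, 8]
OVER     → [-2, 8, -2]
PUSH -3  → [-2, 8, -2, -3]
MOD      → [-2, 8, -2]
POP      → [-2, 8]
PUSH 38  → [-2, 8, 38]
SUB      → [-2, -30]
MUL      → [60]
NEG      → [-60]
PUSH -23 → [-60, -23]
MUL      → [1380]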